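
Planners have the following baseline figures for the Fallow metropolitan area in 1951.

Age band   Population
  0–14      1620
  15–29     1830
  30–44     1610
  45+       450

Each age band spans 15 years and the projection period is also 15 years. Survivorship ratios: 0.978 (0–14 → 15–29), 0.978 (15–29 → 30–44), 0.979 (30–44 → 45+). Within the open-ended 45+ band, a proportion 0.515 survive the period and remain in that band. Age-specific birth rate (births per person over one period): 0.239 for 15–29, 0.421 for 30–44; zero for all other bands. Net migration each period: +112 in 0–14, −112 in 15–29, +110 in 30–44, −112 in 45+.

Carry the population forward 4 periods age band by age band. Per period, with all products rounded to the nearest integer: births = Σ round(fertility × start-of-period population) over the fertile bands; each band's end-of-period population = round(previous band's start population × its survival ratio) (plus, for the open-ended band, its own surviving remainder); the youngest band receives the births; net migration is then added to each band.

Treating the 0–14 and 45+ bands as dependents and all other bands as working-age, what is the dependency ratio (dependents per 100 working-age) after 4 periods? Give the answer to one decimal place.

158.7

Period 1.
Births: 1830 × 0.239 = 437, 1610 × 0.421 = 678 — total 1115
15–29: 1620 × 0.978 = 1584
30–44: 1830 × 0.978 = 1790
45+: 1610 × 0.979 + 450 × 0.515 = 1576 + 232 = 1808
Net migration: 0–14 + 112 → 1227; 15–29 − 112 → 1472; 30–44 + 110 → 1900; 45+ − 112 → 1696
→ [1227, 1472, 1900, 1696]
Period 2.
Births: 1472 × 0.239 = 352, 1900 × 0.421 = 800 — total 1152
15–29: 1227 × 0.978 = 1200
30–44: 1472 × 0.978 = 1440
45+: 1900 × 0.979 + 1696 × 0.515 = 1860 + 873 = 2733
Net migration: 0–14 + 112 → 1264; 15–29 − 112 → 1088; 30–44 + 110 → 1550; 45+ − 112 → 2621
→ [1264, 1088, 1550, 2621]
Period 3.
Births: 1088 × 0.239 = 260, 1550 × 0.421 = 653 — total 913
15–29: 1264 × 0.978 = 1236
30–44: 1088 × 0.978 = 1064
45+: 1550 × 0.979 + 2621 × 0.515 = 1517 + 1350 = 2867
Net migration: 0–14 + 112 → 1025; 15–29 − 112 → 1124; 30–44 + 110 → 1174; 45+ − 112 → 2755
→ [1025, 1124, 1174, 2755]
Period 4.
Births: 1124 × 0.239 = 269, 1174 × 0.421 = 494 — total 763
15–29: 1025 × 0.978 = 1002
30–44: 1124 × 0.978 = 1099
45+: 1174 × 0.979 + 2755 × 0.515 = 1149 + 1419 = 2568
Net migration: 0–14 + 112 → 875; 15–29 − 112 → 890; 30–44 + 110 → 1209; 45+ − 112 → 2456
→ [875, 890, 1209, 2456]
Dependents (band 0–14 + band 45+) = 875 + 2456 = 3331; working-age = 2099; ratio = 3331/2099 × 100 = 158.7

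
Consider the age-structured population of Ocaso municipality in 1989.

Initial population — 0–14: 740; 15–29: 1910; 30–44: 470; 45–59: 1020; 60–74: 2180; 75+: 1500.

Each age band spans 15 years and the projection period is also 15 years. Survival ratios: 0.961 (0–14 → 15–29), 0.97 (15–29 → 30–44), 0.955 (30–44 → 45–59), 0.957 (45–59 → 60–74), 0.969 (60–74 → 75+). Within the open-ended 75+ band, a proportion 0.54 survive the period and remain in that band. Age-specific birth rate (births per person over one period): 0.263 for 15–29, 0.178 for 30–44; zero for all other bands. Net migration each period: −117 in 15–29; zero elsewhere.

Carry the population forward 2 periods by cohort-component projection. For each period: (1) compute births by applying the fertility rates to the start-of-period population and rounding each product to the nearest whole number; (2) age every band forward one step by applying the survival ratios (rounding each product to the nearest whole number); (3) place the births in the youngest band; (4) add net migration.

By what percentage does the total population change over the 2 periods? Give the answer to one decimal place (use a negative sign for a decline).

Numbering the groups 1..6 from youngest to oldest:
After projecting period 1:
Births: 1910 × 0.263 = 502 ; 470 × 0.178 = 84 ⇒ total 586
Group 2: 740 × 0.961 = 711
Group 3: 1910 × 0.97 = 1853
Group 4: 470 × 0.955 = 449
Group 5: 1020 × 0.957 = 976
Group 6: 2180 × 0.969 + 1500 × 0.54 = 2112 + 810 = 2922
Net migration: Group 2 − 117 → 594
End of period: [586, 594, 1853, 449, 976, 2922]
After projecting period 2:
Births: 594 × 0.263 = 156 ; 1853 × 0.178 = 330 ⇒ total 486
Group 2: 586 × 0.961 = 563
Group 3: 594 × 0.97 = 576
Group 4: 1853 × 0.955 = 1770
Group 5: 449 × 0.957 = 430
Group 6: 976 × 0.969 + 2922 × 0.54 = 946 + 1578 = 2524
Net migration: Group 2 − 117 → 446
End of period: [486, 446, 576, 1770, 430, 2524]
Total: 7820 → 6232; change = -1588; percentage change = -20.3%

-20.3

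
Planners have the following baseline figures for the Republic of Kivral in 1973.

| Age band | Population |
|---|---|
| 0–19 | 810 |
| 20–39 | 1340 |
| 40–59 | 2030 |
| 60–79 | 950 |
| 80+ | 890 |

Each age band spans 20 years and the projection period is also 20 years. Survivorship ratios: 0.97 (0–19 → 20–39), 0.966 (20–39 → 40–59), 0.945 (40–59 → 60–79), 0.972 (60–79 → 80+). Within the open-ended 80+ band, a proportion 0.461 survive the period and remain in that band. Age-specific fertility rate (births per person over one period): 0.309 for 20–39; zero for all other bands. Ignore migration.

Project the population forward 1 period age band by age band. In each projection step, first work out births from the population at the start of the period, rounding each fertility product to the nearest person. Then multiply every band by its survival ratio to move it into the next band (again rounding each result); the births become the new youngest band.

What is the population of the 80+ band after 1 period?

1333

Let band 1 be 0–19 through band 5 = 80+.
[period 1]
Births: 1340 × 0.309 = 414
Band 2: 810 × 0.97 = 786
Band 3: 1340 × 0.966 = 1294
Band 4: 2030 × 0.945 = 1918
Band 5: 950 × 0.972 + 890 × 0.461 = 923 + 410 = 1333
→ [414, 786, 1294, 1918, 1333]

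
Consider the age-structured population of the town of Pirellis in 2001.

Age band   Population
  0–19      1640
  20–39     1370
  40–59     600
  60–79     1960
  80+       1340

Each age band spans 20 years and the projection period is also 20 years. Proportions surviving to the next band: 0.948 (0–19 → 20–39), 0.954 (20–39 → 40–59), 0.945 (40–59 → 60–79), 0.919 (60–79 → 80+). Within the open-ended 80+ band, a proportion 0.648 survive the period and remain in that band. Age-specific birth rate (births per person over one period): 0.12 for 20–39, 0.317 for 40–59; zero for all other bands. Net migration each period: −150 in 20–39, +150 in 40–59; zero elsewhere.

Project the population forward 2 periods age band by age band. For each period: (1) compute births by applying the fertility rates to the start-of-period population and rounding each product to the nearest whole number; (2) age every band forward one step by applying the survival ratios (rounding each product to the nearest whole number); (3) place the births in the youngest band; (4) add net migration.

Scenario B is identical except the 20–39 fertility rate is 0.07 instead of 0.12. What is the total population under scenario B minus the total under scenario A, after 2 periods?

After projecting period 1:
Births: 1370 × 0.12 = 164  |  600 × 0.317 = 190 — total 354
20–39: 1640 × 0.948 = 1555
40–59: 1370 × 0.954 = 1307
60–79: 600 × 0.945 = 567
80+: 1960 × 0.919 + 1340 × 0.648 = 1801 + 868 = 2669
Net migration: 20–39 − 150 → 1405; 40–59 + 150 → 1457
Giving 354 / 1405 / 1457 / 567 / 2669.
After projecting period 2:
Births: 1405 × 0.12 = 169  |  1457 × 0.317 = 462 — total 631
20–39: 354 × 0.948 = 336
40–59: 1405 × 0.954 = 1340
60–79: 1457 × 0.945 = 1377
80+: 567 × 0.919 + 2669 × 0.648 = 521 + 1730 = 2251
Net migration: 20–39 − 150 → 186; 40–59 + 150 → 1490
Giving 631 / 186 / 1490 / 1377 / 2251.
Scenario A total after 2 periods: 5935
Scenario B projection —
After projecting period 1:
Births: 1370 × 0.07 = 96  |  600 × 0.317 = 190 — total 286
20–39: 1640 × 0.948 = 1555
40–59: 1370 × 0.954 = 1307
60–79: 600 × 0.945 = 567
80+: 1960 × 0.919 + 1340 × 0.648 = 1801 + 868 = 2669
Net migration: 20–39 − 150 → 1405; 40–59 + 150 → 1457
Giving 286 / 1405 / 1457 / 567 / 2669.
After projecting period 2:
Births: 1405 × 0.07 = 98  |  1457 × 0.317 = 462 — total 560
20–39: 286 × 0.948 = 271
40–59: 1405 × 0.954 = 1340
60–79: 1457 × 0.945 = 1377
80+: 567 × 0.919 + 2669 × 0.648 = 521 + 1730 = 2251
Net migration: 20–39 − 150 → 121; 40–59 + 150 → 1490
Giving 560 / 121 / 1490 / 1377 / 2251.
Scenario B total after 2 periods: 5799
Difference B − A = 5799 − 5935 = -136

-136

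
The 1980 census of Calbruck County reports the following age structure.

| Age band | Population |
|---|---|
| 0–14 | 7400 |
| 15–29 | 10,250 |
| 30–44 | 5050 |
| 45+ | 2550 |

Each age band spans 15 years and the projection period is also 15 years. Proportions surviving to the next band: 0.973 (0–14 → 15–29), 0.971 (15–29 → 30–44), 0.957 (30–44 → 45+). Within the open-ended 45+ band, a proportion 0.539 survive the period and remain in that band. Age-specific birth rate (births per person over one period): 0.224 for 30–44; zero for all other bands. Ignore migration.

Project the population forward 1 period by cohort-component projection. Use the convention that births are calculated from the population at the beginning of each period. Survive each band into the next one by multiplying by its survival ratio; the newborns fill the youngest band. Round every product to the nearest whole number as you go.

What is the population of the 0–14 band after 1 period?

1131

Numbering the bands 1..4 from youngest to oldest:
[period 1]
Births: 5050 × 0.224 = 1131
Band 2: 7400 × 0.973 = 7200
Band 3: 10250 × 0.971 = 9953
Band 4: 5050 × 0.957 + 2550 × 0.539 = 4833 + 1374 = 6207
→ [1131, 7200, 9953, 6207]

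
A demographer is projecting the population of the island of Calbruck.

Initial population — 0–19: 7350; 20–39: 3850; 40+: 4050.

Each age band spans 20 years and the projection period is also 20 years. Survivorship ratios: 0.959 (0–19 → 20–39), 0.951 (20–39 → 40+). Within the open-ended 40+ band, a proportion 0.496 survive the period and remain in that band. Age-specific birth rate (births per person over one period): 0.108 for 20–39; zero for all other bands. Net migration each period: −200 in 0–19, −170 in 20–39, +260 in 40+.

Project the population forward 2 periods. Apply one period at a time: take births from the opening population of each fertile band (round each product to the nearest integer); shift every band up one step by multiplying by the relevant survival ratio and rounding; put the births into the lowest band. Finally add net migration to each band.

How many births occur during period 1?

416

Numbering the bands 1..3 from youngest to oldest:
After projecting period 1:
Births: 3850 * 0.108 = 416
Band 2: 7350 * 0.959 = 7049
Band 3: 3850 * 0.951 + 4050 * 0.496 = 3661 + 2009 = 5670
Net migration: Band 1 − 200 → 216; Band 2 − 170 → 6879; Band 3 + 260 → 5930
End of period: [216, 6879, 5930]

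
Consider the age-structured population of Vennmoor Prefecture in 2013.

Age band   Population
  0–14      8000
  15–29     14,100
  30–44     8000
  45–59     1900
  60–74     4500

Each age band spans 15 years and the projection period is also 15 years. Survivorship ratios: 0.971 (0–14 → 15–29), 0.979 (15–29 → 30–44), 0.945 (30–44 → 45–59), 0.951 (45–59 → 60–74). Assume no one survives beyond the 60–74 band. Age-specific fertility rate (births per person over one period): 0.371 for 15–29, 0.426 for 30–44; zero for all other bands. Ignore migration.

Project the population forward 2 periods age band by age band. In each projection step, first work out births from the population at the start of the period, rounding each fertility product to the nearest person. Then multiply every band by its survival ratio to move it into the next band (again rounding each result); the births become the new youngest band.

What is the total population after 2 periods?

Call the bands 1 to 5, youngest first.
Period 1:
Births: 14100 * 0.371 = 5231, 8000 * 0.426 = 3408 → total 8639
Band 2: 8000 * 0.971 = 7768
Band 3: 14100 * 0.979 = 13804
Band 4: 8000 * 0.945 = 7560
Band 5: 1900 * 0.951 = 1807
→ [8639, 7768, 13804, 7560, 1807]
Period 2:
Births: 7768 * 0.371 = 2882, 13804 * 0.426 = 5881 → total 8763
Band 2: 8639 * 0.971 = 8388
Band 3: 7768 * 0.979 = 7605
Band 4: 13804 * 0.945 = 13045
Band 5: 7560 * 0.951 = 7190
→ [8763, 8388, 7605, 13045, 7190]
Total after period 2: 8763 + 8388 + 7605 + 13045 + 7190 = 44991

44991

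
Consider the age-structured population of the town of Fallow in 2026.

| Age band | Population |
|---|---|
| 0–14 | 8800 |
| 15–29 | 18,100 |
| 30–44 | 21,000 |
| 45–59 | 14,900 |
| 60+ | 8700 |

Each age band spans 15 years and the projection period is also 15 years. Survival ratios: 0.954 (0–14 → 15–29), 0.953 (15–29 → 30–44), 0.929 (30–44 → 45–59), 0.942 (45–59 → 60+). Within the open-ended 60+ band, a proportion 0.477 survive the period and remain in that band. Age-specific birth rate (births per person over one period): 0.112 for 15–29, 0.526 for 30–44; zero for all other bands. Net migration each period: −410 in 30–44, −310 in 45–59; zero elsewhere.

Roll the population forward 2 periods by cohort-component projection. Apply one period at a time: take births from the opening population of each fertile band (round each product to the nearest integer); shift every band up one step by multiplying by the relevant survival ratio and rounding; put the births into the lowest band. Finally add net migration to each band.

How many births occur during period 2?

Period 1:
Births: 18100 × 0.112 = 2027 ; 21000 × 0.526 = 11046 — total 13073
15–29: 8800 × 0.954 = 8395
30–44: 18100 × 0.953 = 17249
45–59: 21000 × 0.929 = 19509
60+: 14900 × 0.942 + 8700 × 0.477 = 14036 + 4150 = 18186
Net migration: 30–44 − 410 → 16839; 45–59 − 310 → 19199
End of period: [13073, 8395, 16839, 19199, 18186]
Period 2:
Births: 8395 × 0.112 = 940 ; 16839 × 0.526 = 8857 — total 9797
15–29: 13073 × 0.954 = 12472
30–44: 8395 × 0.953 = 8000
45–59: 16839 × 0.929 = 15643
60+: 19199 × 0.942 + 18186 × 0.477 = 18085 + 8675 = 26760
Net migration: 30–44 − 410 → 7590; 45–59 − 310 → 15333
End of period: [9797, 12472, 7590, 15333, 26760]

9797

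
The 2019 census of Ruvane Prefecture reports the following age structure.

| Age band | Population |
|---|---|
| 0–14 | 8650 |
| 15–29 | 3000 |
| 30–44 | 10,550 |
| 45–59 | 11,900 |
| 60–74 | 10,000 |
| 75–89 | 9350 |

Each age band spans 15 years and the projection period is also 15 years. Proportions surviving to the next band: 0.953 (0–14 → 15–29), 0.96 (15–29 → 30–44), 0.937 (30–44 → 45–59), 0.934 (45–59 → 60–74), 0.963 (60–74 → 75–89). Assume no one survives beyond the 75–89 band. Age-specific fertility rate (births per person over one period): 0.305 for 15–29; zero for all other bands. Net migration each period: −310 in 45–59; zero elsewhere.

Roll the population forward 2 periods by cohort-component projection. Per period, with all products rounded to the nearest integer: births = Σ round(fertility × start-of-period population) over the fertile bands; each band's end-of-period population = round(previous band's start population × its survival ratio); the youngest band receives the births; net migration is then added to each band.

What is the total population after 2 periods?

Let group 1 be 0–14 through group 6 = 75–89.
— Period 1 —
Births: 3000 * 0.305 = 915
Group 2: 8650 * 0.953 = 8243
Group 3: 3000 * 0.96 = 2880
Group 4: 10550 * 0.937 = 9885
Group 5: 11900 * 0.934 = 11115
Group 6: 10000 * 0.963 = 9630
Net migration: Group 4 − 310 → 9575
End of period: [915, 8243, 2880, 9575, 11115, 9630]
— Period 2 —
Births: 8243 * 0.305 = 2514
Group 2: 915 * 0.953 = 872
Group 3: 8243 * 0.96 = 7913
Group 4: 2880 * 0.937 = 2699
Group 5: 9575 * 0.934 = 8943
Group 6: 11115 * 0.963 = 10704
Net migration: Group 4 − 310 → 2389
End of period: [2514, 872, 7913, 2389, 8943, 10704]
Total after period 2: 2514 + 872 + 7913 + 2389 + 8943 + 10704 = 33335

33335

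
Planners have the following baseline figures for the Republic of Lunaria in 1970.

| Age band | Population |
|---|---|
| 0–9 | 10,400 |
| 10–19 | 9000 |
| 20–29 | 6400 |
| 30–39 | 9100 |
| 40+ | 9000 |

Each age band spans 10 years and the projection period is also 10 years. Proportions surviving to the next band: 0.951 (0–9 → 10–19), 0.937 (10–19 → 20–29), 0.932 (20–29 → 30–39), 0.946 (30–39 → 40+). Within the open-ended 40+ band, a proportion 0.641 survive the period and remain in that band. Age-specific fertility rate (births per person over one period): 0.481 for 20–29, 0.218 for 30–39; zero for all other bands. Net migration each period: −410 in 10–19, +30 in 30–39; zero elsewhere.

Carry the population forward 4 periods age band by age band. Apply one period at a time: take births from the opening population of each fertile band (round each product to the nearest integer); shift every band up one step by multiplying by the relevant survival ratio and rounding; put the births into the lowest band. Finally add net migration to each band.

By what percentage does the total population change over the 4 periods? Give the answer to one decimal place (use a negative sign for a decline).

-17.7

Period 1.
Births: 6400 × 0.481 = 3078, 9100 × 0.218 = 1984 ⇒ total 5062
10–19: 10400 × 0.951 = 9890
20–29: 9000 × 0.937 = 8433
30–39: 6400 × 0.932 = 5965
40+: 9100 × 0.946 + 9000 × 0.641 = 8609 + 5769 = 14378
Net migration: 10–19 − 410 → 9480; 30–39 + 30 → 5995
End of period: [5062, 9480, 8433, 5995, 14378]
Period 2.
Births: 8433 × 0.481 = 4056, 5995 × 0.218 = 1307 ⇒ total 5363
10–19: 5062 × 0.951 = 4814
20–29: 9480 × 0.937 = 8883
30–39: 8433 × 0.932 = 7860
40+: 5995 × 0.946 + 14378 × 0.641 = 5671 + 9216 = 14887
Net migration: 10–19 − 410 → 4404; 30–39 + 30 → 7890
End of period: [5363, 4404, 8883, 7890, 14887]
Period 3.
Births: 8883 × 0.481 = 4273, 7890 × 0.218 = 1720 ⇒ total 5993
10–19: 5363 × 0.951 = 5100
20–29: 4404 × 0.937 = 4127
30–39: 8883 × 0.932 = 8279
40+: 7890 × 0.946 + 14887 × 0.641 = 7464 + 9543 = 17007
Net migration: 10–19 − 410 → 4690; 30–39 + 30 → 8309
End of period: [5993, 4690, 4127, 8309, 17007]
Period 4.
Births: 4127 × 0.481 = 1985, 8309 × 0.218 = 1811 ⇒ total 3796
10–19: 5993 × 0.951 = 5699
20–29: 4690 × 0.937 = 4395
30–39: 4127 × 0.932 = 3846
40+: 8309 × 0.946 + 17007 × 0.641 = 7860 + 10901 = 18761
Net migration: 10–19 − 410 → 5289; 30–39 + 30 → 3876
End of period: [3796, 5289, 4395, 3876, 18761]
Total: 43900 → 36117; change = -7783; percentage change = -17.7%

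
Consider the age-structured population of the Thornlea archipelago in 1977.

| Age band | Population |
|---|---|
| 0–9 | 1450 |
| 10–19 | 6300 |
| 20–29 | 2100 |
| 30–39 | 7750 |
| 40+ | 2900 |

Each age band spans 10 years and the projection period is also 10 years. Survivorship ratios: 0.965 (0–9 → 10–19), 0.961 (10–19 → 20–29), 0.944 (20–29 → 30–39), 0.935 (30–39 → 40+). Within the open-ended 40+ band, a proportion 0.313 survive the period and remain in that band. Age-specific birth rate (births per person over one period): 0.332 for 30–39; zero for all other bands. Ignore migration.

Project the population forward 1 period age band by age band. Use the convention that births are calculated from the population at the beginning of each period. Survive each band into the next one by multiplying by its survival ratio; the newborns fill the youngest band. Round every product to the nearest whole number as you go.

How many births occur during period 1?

Call the groups 1 to 5, youngest first.
[period 1]
Births: 7750 × 0.332 = 2573
Group 2: 1450 × 0.965 = 1399
Group 3: 6300 × 0.961 = 6054
Group 4: 2100 × 0.944 = 1982
Group 5: 7750 × 0.935 + 2900 × 0.313 = 7246 + 908 = 8154
Population now: 0–9=2573, 10–19=1399, 20–29=6054, 30–39=1982, 40+=8154

2573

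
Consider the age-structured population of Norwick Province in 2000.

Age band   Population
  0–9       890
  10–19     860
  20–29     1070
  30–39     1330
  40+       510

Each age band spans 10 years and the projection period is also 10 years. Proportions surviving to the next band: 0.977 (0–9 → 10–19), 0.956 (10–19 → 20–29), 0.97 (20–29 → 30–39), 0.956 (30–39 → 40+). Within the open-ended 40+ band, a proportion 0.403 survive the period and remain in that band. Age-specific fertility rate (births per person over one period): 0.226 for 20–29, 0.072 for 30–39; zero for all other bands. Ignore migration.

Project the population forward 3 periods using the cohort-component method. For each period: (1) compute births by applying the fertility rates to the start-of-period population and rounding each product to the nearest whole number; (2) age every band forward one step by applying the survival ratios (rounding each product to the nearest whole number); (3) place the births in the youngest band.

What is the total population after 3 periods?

Period 1:
Births: 1070 × 0.226 = 242 ; 1330 × 0.072 = 96 ⇒ total 338
10–19: 890 × 0.977 = 870
20–29: 860 × 0.956 = 822
30–39: 1070 × 0.97 = 1038
40+: 1330 × 0.956 + 510 × 0.403 = 1271 + 206 = 1477
→ [338, 870, 822, 1038, 1477]
Period 2:
Births: 822 × 0.226 = 186 ; 1038 × 0.072 = 75 ⇒ total 261
10–19: 338 × 0.977 = 330
20–29: 870 × 0.956 = 832
30–39: 822 × 0.97 = 797
40+: 1038 × 0.956 + 1477 × 0.403 = 992 + 595 = 1587
→ [261, 330, 832, 797, 1587]
Period 3:
Births: 832 × 0.226 = 188 ; 797 × 0.072 = 57 ⇒ total 245
10–19: 261 × 0.977 = 255
20–29: 330 × 0.956 = 315
30–39: 832 × 0.97 = 807
40+: 797 × 0.956 + 1587 × 0.403 = 762 + 640 = 1402
→ [245, 255, 315, 807, 1402]
Total after period 3: 245 + 255 + 315 + 807 + 1402 = 3024

3024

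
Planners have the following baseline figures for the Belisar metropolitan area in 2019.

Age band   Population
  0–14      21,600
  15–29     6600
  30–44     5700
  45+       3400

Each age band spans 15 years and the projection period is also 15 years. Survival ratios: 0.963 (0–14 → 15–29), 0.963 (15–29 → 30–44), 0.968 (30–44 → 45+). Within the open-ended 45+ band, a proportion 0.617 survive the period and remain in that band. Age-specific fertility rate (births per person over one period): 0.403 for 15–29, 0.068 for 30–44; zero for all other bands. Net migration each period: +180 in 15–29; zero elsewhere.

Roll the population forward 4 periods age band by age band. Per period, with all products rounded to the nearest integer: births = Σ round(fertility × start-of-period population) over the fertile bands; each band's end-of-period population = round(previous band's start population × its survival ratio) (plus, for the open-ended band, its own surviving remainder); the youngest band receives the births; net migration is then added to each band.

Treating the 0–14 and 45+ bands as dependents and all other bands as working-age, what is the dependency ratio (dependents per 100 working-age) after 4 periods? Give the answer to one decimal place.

205.2

(Groups numbered youngest = 1 to oldest = 4.)
Period 1.
Births: 6600 × 0.403 = 2660, 5700 × 0.068 = 388 → total 3048
Group 2: 21600 × 0.963 = 20801
Group 3: 6600 × 0.963 = 6356
Group 4: 5700 × 0.968 + 3400 × 0.617 = 5518 + 2098 = 7616
Net migration: Group 2 + 180 → 20981
→ [3048, 20981, 6356, 7616]
Period 2.
Births: 20981 × 0.403 = 8455, 6356 × 0.068 = 432 → total 8887
Group 2: 3048 × 0.963 = 2935
Group 3: 20981 × 0.963 = 20205
Group 4: 6356 × 0.968 + 7616 × 0.617 = 6153 + 4699 = 10852
Net migration: Group 2 + 180 → 3115
→ [8887, 3115, 20205, 10852]
Period 3.
Births: 3115 × 0.403 = 1255, 20205 × 0.068 = 1374 → total 2629
Group 2: 8887 × 0.963 = 8558
Group 3: 3115 × 0.963 = 3000
Group 4: 20205 × 0.968 + 10852 × 0.617 = 19558 + 6696 = 26254
Net migration: Group 2 + 180 → 8738
→ [2629, 8738, 3000, 26254]
Period 4.
Births: 8738 × 0.403 = 3521, 3000 × 0.068 = 204 → total 3725
Group 2: 2629 × 0.963 = 2532
Group 3: 8738 × 0.963 = 8415
Group 4: 3000 × 0.968 + 26254 × 0.617 = 2904 + 16199 = 19103
Net migration: Group 2 + 180 → 2712
→ [3725, 2712, 8415, 19103]
Dependents (band 0–14 + band 45+) = 3725 + 19103 = 22828; working-age = 11127; ratio = 22828/11127 × 100 = 205.2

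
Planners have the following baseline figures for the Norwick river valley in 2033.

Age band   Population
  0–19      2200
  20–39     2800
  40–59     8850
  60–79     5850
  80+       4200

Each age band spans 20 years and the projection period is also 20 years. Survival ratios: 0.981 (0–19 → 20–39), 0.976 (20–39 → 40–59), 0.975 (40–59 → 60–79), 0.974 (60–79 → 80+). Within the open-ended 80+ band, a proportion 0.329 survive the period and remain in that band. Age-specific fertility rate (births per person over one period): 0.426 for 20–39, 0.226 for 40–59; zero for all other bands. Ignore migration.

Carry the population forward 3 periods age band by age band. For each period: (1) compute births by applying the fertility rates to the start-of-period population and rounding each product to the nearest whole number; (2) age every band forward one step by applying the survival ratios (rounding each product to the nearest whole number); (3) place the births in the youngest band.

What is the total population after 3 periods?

Call the bands 1 to 5, youngest first.
— Period 1 —
Births: 2800 × 0.426 = 1193, 8850 × 0.226 = 2000 → total 3193
Band 2: 2200 × 0.981 = 2158
Band 3: 2800 × 0.976 = 2733
Band 4: 8850 × 0.975 = 8629
Band 5: 5850 × 0.974 + 4200 × 0.329 = 5698 + 1382 = 7080
Population now: 0–19=3193, 20–39=2158, 40–59=2733, 60–79=8629, 80+=7080
— Period 2 —
Births: 2158 × 0.426 = 919, 2733 × 0.226 = 618 → total 1537
Band 2: 3193 × 0.981 = 3132
Band 3: 2158 × 0.976 = 2106
Band 4: 2733 × 0.975 = 2665
Band 5: 8629 × 0.974 + 7080 × 0.329 = 8405 + 2329 = 10734
Population now: 0–19=1537, 20–39=3132, 40–59=2106, 60–79=2665, 80+=10734
— Period 3 —
Births: 3132 × 0.426 = 1334, 2106 × 0.226 = 476 → total 1810
Band 2: 1537 × 0.981 = 1508
Band 3: 3132 × 0.976 = 3057
Band 4: 2106 × 0.975 = 2053
Band 5: 2665 × 0.974 + 10734 × 0.329 = 2596 + 3531 = 6127
Population now: 0–19=1810, 20–39=1508, 40–59=3057, 60–79=2053, 80+=6127
Total after period 3: 1810 + 1508 + 3057 + 2053 + 6127 = 14555

14555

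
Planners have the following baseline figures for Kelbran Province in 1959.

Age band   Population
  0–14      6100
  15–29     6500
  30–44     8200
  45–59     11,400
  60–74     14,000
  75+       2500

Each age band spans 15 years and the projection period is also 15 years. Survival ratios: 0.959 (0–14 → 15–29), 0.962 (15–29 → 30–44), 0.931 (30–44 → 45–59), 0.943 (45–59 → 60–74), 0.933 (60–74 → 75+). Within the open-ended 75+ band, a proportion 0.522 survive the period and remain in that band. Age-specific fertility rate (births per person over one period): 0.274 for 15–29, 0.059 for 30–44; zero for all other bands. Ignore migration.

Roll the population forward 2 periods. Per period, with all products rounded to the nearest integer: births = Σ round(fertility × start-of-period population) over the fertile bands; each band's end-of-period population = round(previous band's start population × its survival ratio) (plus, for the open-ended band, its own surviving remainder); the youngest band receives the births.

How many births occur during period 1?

— Period 1 —
Births: 6500 × 0.274 = 1781, 8200 × 0.059 = 484 → total 2265
15–29: 6100 × 0.959 = 5850
30–44: 6500 × 0.962 = 6253
45–59: 8200 × 0.931 = 7634
60–74: 11400 × 0.943 = 10750
75+: 14000 × 0.933 + 2500 × 0.522 = 13062 + 1305 = 14367
Giving 2265 / 5850 / 6253 / 7634 / 10750 / 14367.

2265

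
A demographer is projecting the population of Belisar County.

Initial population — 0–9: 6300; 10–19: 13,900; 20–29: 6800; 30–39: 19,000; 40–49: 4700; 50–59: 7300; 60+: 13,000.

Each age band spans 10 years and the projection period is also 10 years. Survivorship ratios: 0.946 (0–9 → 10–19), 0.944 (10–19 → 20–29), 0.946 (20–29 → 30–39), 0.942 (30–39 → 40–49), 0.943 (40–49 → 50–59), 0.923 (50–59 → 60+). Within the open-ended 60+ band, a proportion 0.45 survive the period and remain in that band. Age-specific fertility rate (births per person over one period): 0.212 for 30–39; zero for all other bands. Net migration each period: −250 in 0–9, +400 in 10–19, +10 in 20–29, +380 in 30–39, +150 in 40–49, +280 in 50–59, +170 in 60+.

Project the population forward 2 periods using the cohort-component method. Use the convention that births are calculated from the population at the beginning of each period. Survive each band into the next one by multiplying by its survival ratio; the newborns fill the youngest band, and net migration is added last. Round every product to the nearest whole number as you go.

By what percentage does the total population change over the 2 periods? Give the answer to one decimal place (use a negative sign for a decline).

-18.2

— Period 1 —
Births: 19000 × 0.212 = 4028
10–19: 6300 × 0.946 = 5960
20–29: 13900 × 0.944 = 13122
30–39: 6800 × 0.946 = 6433
40–49: 19000 × 0.942 = 17898
50–59: 4700 × 0.943 = 4432
60+: 7300 × 0.923 + 13000 × 0.45 = 6738 + 5850 = 12588
Net migration: 0–9 − 250 → 3778; 10–19 + 400 → 6360; 20–29 + 10 → 13132; 30–39 + 380 → 6813; 40–49 + 150 → 18048; 50–59 + 280 → 4712; 60+ + 170 → 12758
Giving 3778 / 6360 / 13132 / 6813 / 18048 / 4712 / 12758.
— Period 2 —
Births: 6813 × 0.212 = 1444
10–19: 3778 × 0.946 = 3574
20–29: 6360 × 0.944 = 6004
30–39: 13132 × 0.946 = 12423
40–49: 6813 × 0.942 = 6418
50–59: 18048 × 0.943 = 17019
60+: 4712 × 0.923 + 12758 × 0.45 = 4349 + 5741 = 10090
Net migration: 0–9 − 250 → 1194; 10–19 + 400 → 3974; 20–29 + 10 → 6014; 30–39 + 380 → 12803; 40–49 + 150 → 6568; 50–59 + 280 → 17299; 60+ + 170 → 10260
Giving 1194 / 3974 / 6014 / 12803 / 6568 / 17299 / 10260.
Total: 71000 → 58112; change = -12888; percentage change = -18.2%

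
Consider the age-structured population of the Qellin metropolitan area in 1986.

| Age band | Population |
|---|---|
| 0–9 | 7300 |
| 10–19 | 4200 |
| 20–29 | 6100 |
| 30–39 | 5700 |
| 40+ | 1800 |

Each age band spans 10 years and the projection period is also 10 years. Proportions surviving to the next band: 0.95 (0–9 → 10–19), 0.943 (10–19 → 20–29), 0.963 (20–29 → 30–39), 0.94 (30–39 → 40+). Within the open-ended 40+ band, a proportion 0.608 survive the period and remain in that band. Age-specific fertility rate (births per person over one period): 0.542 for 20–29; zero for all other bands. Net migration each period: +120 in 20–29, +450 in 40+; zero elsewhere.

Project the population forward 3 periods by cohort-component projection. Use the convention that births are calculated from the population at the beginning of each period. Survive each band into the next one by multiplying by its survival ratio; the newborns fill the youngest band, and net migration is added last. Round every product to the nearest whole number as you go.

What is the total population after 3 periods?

Let group 1 be 0–9 through group 5 = 40+.
Period 1:
Births: 6100 × 0.542 = 3306
Group 2: 7300 × 0.95 = 6935
Group 3: 4200 × 0.943 = 3961
Group 4: 6100 × 0.963 = 5874
Group 5: 5700 × 0.94 + 1800 × 0.608 = 5358 + 1094 = 6452
Net migration: Group 3 + 120 → 4081; Group 5 + 450 → 6902
Population now: 0–9=3306, 10–19=6935, 20–29=4081, 30–39=5874, 40+=6902
Period 2:
Births: 4081 × 0.542 = 2212
Group 2: 3306 × 0.95 = 3141
Group 3: 6935 × 0.943 = 6540
Group 4: 4081 × 0.963 = 3930
Group 5: 5874 × 0.94 + 6902 × 0.608 = 5522 + 4196 = 9718
Net migration: Group 3 + 120 → 6660; Group 5 + 450 → 10168
Population now: 0–9=2212, 10–19=3141, 20–29=6660, 30–39=3930, 40+=10168
Period 3:
Births: 6660 × 0.542 = 3610
Group 2: 2212 × 0.95 = 2101
Group 3: 3141 × 0.943 = 2962
Group 4: 6660 × 0.963 = 6414
Group 5: 3930 × 0.94 + 10168 × 0.608 = 3694 + 6182 = 9876
Net migration: Group 3 + 120 → 3082; Group 5 + 450 → 10326
Population now: 0–9=3610, 10–19=2101, 20–29=3082, 30–39=6414, 40+=10326
Total after period 3: 3610 + 2101 + 3082 + 6414 + 10326 = 25533

25533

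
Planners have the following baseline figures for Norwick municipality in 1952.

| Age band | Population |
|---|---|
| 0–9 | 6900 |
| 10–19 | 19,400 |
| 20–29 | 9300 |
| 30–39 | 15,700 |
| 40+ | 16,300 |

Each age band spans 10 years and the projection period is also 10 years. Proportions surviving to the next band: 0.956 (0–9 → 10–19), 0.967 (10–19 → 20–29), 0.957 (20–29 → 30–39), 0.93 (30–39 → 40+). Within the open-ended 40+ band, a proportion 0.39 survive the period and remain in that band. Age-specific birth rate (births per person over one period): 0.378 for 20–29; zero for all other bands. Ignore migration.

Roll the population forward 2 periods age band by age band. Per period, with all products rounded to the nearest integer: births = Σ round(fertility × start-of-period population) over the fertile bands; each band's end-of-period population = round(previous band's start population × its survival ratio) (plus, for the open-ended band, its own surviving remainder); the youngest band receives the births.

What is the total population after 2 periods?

51233

After projecting period 1:
Births: 9300 × 0.378 = 3515
10–19: 6900 × 0.956 = 6596
20–29: 19400 × 0.967 = 18760
30–39: 9300 × 0.957 = 8900
40+: 15700 × 0.93 + 16300 × 0.39 = 14601 + 6357 = 20958
Population now: 0–9=3515, 10–19=6596, 20–29=18760, 30–39=8900, 40+=20958
After projecting period 2:
Births: 18760 × 0.378 = 7091
10–19: 3515 × 0.956 = 3360
20–29: 6596 × 0.967 = 6378
30–39: 18760 × 0.957 = 17953
40+: 8900 × 0.93 + 20958 × 0.39 = 8277 + 8174 = 16451
Population now: 0–9=7091, 10–19=3360, 20–29=6378, 30–39=17953, 40+=16451
Total after period 2: 7091 + 3360 + 6378 + 17953 + 16451 = 51233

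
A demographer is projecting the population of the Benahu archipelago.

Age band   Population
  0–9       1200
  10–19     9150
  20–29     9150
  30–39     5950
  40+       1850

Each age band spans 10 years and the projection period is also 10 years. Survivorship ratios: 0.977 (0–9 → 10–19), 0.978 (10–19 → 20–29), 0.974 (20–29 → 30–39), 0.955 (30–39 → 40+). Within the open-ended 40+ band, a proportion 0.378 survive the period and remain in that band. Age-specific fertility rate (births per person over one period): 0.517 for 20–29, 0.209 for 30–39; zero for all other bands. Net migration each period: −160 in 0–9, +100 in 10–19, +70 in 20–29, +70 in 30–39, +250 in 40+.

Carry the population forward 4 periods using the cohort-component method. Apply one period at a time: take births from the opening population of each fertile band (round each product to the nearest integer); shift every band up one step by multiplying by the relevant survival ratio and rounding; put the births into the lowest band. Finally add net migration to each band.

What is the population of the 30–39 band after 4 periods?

5645

Period 1.
Births: 9150 * 0.517 = 4731 ; 5950 * 0.209 = 1244 → total 5975
10–19: 1200 * 0.977 = 1172
20–29: 9150 * 0.978 = 8949
30–39: 9150 * 0.974 = 8912
40+: 5950 * 0.955 + 1850 * 0.378 = 5682 + 699 = 6381
Net migration: 0–9 − 160 → 5815; 10–19 + 100 → 1272; 20–29 + 70 → 9019; 30–39 + 70 → 8982; 40+ + 250 → 6631
End of period: [5815, 1272, 9019, 8982, 6631]
Period 2.
Births: 9019 * 0.517 = 4663 ; 8982 * 0.209 = 1877 → total 6540
10–19: 5815 * 0.977 = 5681
20–29: 1272 * 0.978 = 1244
30–39: 9019 * 0.974 = 8785
40+: 8982 * 0.955 + 6631 * 0.378 = 8578 + 2507 = 11085
Net migration: 0–9 − 160 → 6380; 10–19 + 100 → 5781; 20–29 + 70 → 1314; 30–39 + 70 → 8855; 40+ + 250 → 11335
End of period: [6380, 5781, 1314, 8855, 11335]
Period 3.
Births: 1314 * 0.517 = 679 ; 8855 * 0.209 = 1851 → total 2530
10–19: 6380 * 0.977 = 6233
20–29: 5781 * 0.978 = 5654
30–39: 1314 * 0.974 = 1280
40+: 8855 * 0.955 + 11335 * 0.378 = 8457 + 4285 = 12742
Net migration: 0–9 − 160 → 2370; 10–19 + 100 → 6333; 20–29 + 70 → 5724; 30–39 + 70 → 1350; 40+ + 250 → 12992
End of period: [2370, 6333, 5724, 1350, 12992]
Period 4.
Births: 5724 * 0.517 = 2959 ; 1350 * 0.209 = 282 → total 3241
10–19: 2370 * 0.977 = 2315
20–29: 6333 * 0.978 = 6194
30–39: 5724 * 0.974 = 5575
40+: 1350 * 0.955 + 12992 * 0.378 = 1289 + 4911 = 6200
Net migration: 0–9 − 160 → 3081; 10–19 + 100 → 2415; 20–29 + 70 → 6264; 30–39 + 70 → 5645; 40+ + 250 → 6450
End of period: [3081, 2415, 6264, 5645, 6450]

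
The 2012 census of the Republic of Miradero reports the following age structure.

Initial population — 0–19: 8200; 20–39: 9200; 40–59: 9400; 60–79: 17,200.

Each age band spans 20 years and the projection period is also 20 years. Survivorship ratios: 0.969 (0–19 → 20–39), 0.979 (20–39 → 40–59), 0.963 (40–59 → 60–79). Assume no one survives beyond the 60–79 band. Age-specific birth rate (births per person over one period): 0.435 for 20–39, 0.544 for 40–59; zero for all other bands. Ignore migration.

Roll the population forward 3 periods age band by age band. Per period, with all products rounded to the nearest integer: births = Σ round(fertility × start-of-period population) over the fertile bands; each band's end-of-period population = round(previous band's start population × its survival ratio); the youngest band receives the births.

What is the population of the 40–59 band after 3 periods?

8648

Period 1:
Births: 9200 × 0.435 = 4002 ; 9400 × 0.544 = 5114 ⇒ total 9116
20–39: 8200 × 0.969 = 7946
40–59: 9200 × 0.979 = 9007
60–79: 9400 × 0.963 = 9052
Giving 9116 / 7946 / 9007 / 9052.
Period 2:
Births: 7946 × 0.435 = 3457 ; 9007 × 0.544 = 4900 ⇒ total 8357
20–39: 9116 × 0.969 = 8833
40–59: 7946 × 0.979 = 7779
60–79: 9007 × 0.963 = 8674
Giving 8357 / 8833 / 7779 / 8674.
Period 3:
Births: 8833 × 0.435 = 3842 ; 7779 × 0.544 = 4232 ⇒ total 8074
20–39: 8357 × 0.969 = 8098
40–59: 8833 × 0.979 = 8648
60–79: 7779 × 0.963 = 7491
Giving 8074 / 8098 / 8648 / 7491.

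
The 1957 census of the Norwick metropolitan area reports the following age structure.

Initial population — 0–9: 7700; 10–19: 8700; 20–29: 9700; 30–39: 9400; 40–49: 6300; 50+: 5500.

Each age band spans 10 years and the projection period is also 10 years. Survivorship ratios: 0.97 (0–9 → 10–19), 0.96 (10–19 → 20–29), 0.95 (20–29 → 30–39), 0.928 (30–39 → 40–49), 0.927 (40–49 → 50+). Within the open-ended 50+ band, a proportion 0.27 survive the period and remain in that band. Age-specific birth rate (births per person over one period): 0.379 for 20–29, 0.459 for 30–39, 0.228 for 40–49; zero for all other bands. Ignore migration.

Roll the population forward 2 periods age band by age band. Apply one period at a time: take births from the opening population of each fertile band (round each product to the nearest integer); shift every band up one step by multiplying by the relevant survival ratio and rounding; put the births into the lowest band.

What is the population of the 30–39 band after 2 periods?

7934

Call the groups 1 to 6, youngest first.
Period 1.
Births: 9700 × 0.379 = 3676  |  9400 × 0.459 = 4315  |  6300 × 0.228 = 1436 ⇒ total 9427
Group 2: 7700 × 0.97 = 7469
Group 3: 8700 × 0.96 = 8352
Group 4: 9700 × 0.95 = 9215
Group 5: 9400 × 0.928 = 8723
Group 6: 6300 × 0.927 + 5500 × 0.27 = 5840 + 1485 = 7325
Population now: 0–9=9427, 10–19=7469, 20–29=8352, 30–39=9215, 40–49=8723, 50+=7325
Period 2.
Births: 8352 × 0.379 = 3165  |  9215 × 0.459 = 4230  |  8723 × 0.228 = 1989 ⇒ total 9384
Group 2: 9427 × 0.97 = 9144
Group 3: 7469 × 0.96 = 7170
Group 4: 8352 × 0.95 = 7934
Group 5: 9215 × 0.928 = 8552
Group 6: 8723 × 0.927 + 7325 × 0.27 = 8086 + 1978 = 10064
Population now: 0–9=9384, 10–19=9144, 20–29=7170, 30–39=7934, 40–49=8552, 50+=10064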